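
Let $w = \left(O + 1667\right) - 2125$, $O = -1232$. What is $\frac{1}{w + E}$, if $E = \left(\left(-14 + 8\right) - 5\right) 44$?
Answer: $- \frac{1}{2174} \approx -0.00045998$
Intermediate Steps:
$w = -1690$ ($w = \left(-1232 + 1667\right) - 2125 = 435 - 2125 = -1690$)
$E = -484$ ($E = \left(-6 - 5\right) 44 = \left(-11\right) 44 = -484$)
$\frac{1}{w + E} = \frac{1}{-1690 - 484} = \frac{1}{-2174} = - \frac{1}{2174}$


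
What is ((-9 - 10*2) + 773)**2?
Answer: 553536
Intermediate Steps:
((-9 - 10*2) + 773)**2 = ((-9 - 20) + 773)**2 = (-29 + 773)**2 = 744**2 = 553536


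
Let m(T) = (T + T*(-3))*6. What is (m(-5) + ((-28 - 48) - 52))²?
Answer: 4624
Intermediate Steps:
m(T) = -12*T (m(T) = (T - 3*T)*6 = -2*T*6 = -12*T)
(m(-5) + ((-28 - 48) - 52))² = (-12*(-5) + ((-28 - 48) - 52))² = (60 + (-76 - 52))² = (60 - 128)² = (-68)² = 4624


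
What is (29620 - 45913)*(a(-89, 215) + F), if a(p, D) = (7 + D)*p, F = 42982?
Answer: -378388632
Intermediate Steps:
a(p, D) = p*(7 + D)
(29620 - 45913)*(a(-89, 215) + F) = (29620 - 45913)*(-89*(7 + 215) + 42982) = -16293*(-89*222 + 42982) = -16293*(-19758 + 42982) = -16293*23224 = -378388632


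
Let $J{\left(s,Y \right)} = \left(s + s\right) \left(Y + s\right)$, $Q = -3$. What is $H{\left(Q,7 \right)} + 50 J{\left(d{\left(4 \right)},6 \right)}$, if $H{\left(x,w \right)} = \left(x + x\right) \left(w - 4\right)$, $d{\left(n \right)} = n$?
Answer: $3982$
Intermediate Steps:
$H{\left(x,w \right)} = 2 x \left(-4 + w\right)$
$J{\left(s,Y \right)} = 2 s \left(Y + s\right)$
$H{\left(Q,7 \right)} + 50 J{\left(d{\left(4 \right)},6 \right)} = 2 \left(-3\right) \left(-4 + 7\right) + 50 \cdot 2 \cdot 4 \left(6 + 4\right) = 2 \left(-3\right) 3 + 50 \cdot 2 \cdot 4 \cdot 10 = -18 + 50 \cdot 80 = -18 + 4000 = 3982$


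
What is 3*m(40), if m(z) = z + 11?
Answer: 153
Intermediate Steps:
m(z) = 11 + z
3*m(40) = 3*(11 + 40) = 3*51 = 153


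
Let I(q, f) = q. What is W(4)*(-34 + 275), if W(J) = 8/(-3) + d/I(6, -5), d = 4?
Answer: -482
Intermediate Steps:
W(J) = -2 (W(J) = 8/(-3) + 4/6 = 8*(-⅓) + 4*(⅙) = -8/3 + ⅔ = -2)
W(4)*(-34 + 275) = -2*(-34 + 275) = -2*241 = -482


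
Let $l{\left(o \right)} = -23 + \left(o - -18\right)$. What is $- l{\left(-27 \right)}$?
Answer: $32$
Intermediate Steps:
$l{\left(o \right)} = -5 + o$ ($l{\left(o \right)} = -23 + \left(o + 18\right) = -23 + \left(18 + o\right) = -5 + o$)
$- l{\left(-27 \right)} = - (-5 - 27) = \left(-1\right) \left(-32\right) = 32$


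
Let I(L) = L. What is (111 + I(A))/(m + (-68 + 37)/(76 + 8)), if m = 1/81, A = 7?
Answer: -267624/809 ≈ -330.81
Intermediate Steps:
m = 1/81 ≈ 0.012346
(111 + I(A))/(m + (-68 + 37)/(76 + 8)) = (111 + 7)/(1/81 + (-68 + 37)/(76 + 8)) = 118/(1/81 - 31/84) = 118/(-809/2268) = -2268/809*118 = -267624/809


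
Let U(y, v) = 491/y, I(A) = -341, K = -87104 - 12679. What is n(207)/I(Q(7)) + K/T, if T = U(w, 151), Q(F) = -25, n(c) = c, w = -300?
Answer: 10207699263/167431 ≈ 60967.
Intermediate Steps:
K = -99783
T = -491/300 (T = 491/(-300) = 491*(-1/300) = -491/300 ≈ -1.6367)
n(207)/I(Q(7)) + K/T = 207/(-341) - 99783/(-491/300) = 207*(-1/341) - 99783*(-300/491) = -207/341 + 29934900/491 = 10207699263/167431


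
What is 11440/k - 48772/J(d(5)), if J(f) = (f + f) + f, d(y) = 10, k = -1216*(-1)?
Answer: -1842611/1140 ≈ -1616.3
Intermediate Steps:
k = 1216
J(f) = 3*f (J(f) = 2*f + f = 3*f)
11440/k - 48772/J(d(5)) = 11440/1216 - 48772/(3*10) = 11440*(1/1216) - 48772/30 = 715/76 - 48772*1/30 = 715/76 - 24386/15 = -1842611/1140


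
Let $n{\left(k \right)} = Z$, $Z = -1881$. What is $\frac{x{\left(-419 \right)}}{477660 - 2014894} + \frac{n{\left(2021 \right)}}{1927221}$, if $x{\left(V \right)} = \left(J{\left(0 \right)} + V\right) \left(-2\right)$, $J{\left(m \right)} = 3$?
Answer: $- \frac{749164171}{493764941119} \approx -0.0015172$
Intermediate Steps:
$x{\left(V \right)} = -6 - 2 V$ ($x{\left(V \right)} = \left(3 + V\right) \left(-2\right) = -6 - 2 V$)
$n{\left(k \right)} = -1881$
$\frac{x{\left(-419 \right)}}{477660 - 2014894} + \frac{n{\left(2021 \right)}}{1927221} = \frac{-6 - -838}{477660 - 2014894} - \frac{1881}{1927221} = \frac{-6 + 838}{-1537234} - \frac{627}{642407} = 832 \left(- \frac{1}{1537234}\right) - \frac{627}{642407} = - \frac{416}{768617} - \frac{627}{642407} = - \frac{749164171}{493764941119}$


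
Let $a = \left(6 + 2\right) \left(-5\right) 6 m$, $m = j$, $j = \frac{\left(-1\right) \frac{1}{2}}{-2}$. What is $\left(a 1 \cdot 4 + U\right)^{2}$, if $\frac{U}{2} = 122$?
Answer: $16$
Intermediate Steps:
$U = 244$ ($U = 2 \cdot 122 = 244$)
$j = \frac{1}{4}$ ($j = \left(-1\right) \frac{1}{2} \left(- \frac{1}{2}\right) = \left(- \frac{1}{2}\right) \left(- \frac{1}{2}\right) = \frac{1}{4} \approx 0.25$)
$m = \frac{1}{4} \approx 0.25$
$a = -60$ ($a = \left(6 + 2\right) \left(-5\right) 6 \cdot \frac{1}{4} = 8 \left(-5\right) 6 \cdot \frac{1}{4} = \left(-40\right) 6 \cdot \frac{1}{4} = \left(-240\right) \frac{1}{4} = -60$)
$\left(a 1 \cdot 4 + U\right)^{2} = \left(- 60 \cdot 1 \cdot 4 + 244\right)^{2} = \left(\left(-60\right) 4 + 244\right)^{2} = \left(-240 + 244\right)^{2} = 4^{2} = 16$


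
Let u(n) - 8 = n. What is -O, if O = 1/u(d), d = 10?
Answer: -1/18 ≈ -0.055556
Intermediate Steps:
u(n) = 8 + n
O = 1/18 (O = 1/(8 + 10) = 1/18 ≈ 0.055556)
-O = -1*1/18 = -1/18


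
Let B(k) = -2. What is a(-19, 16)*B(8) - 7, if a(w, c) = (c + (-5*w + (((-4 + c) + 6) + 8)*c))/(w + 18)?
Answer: 1047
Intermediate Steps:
a(w, c) = (c - 5*w + c*(10 + c))/(18 + w) (a(w, c) = (c + (-5*w + ((2 + c) + 8)*c))/(18 + w) = (c + (-5*w + (10 + c)*c))/(18 + w) = (c + (-5*w + c*(10 + c)))/(18 + w) = (c - 5*w + c*(10 + c))/(18 + w))
a(-19, 16)*B(8) - 7 = ((16² - 5*(-19) + 11*16)/(18 - 19))*(-2) - 7 = ((256 + 95 + 176)/(-1))*(-2) - 7 = -1*527*(-2) - 7 = -527*(-2) - 7 = 1054 - 7 = 1047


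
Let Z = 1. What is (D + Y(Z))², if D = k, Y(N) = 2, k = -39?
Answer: 1369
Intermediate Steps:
D = -39
(D + Y(Z))² = (-39 + 2)² = (-37)² = 1369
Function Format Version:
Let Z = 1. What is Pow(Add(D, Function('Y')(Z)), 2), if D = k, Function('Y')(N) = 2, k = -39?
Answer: 1369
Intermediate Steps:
D = -39
Pow(Add(D, Function('Y')(Z)), 2) = Pow(Add(-39, 2), 2) = Pow(-37, 2) = 1369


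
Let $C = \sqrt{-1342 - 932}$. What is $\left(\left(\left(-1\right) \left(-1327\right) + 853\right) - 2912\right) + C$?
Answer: $-732 + i \sqrt{2274} \approx -732.0 + 47.686 i$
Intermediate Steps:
$C = i \sqrt{2274}$ ($C = \sqrt{-2274} = i \sqrt{2274} \approx 47.686 i$)
$\left(\left(\left(-1\right) \left(-1327\right) + 853\right) - 2912\right) + C = \left(\left(\left(-1\right) \left(-1327\right) + 853\right) - 2912\right) + i \sqrt{2274} = \left(\left(1327 + 853\right) - 2912\right) + i \sqrt{2274} = \left(2180 - 2912\right) + i \sqrt{2274} = -732 + i \sqrt{2274}$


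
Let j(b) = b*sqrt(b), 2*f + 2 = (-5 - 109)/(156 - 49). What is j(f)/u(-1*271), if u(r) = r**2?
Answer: -328*I*sqrt(4387)/840826009 ≈ -2.5838e-5*I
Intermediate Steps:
f = -164/107 (f = -1 + ((-5 - 109)/(156 - 49))/2 = -1 + (-114/107)/2 = -1 + (-114*1/107)/2 = -1 + (1/2)*(-114/107) = -1 - 57/107 = -164/107 ≈ -1.5327)
j(b) = b**(3/2)
j(f)/u(-1*271) = (-164/107)**(3/2)/((-1*271)**2) = (-328*I*sqrt(4387)/11449)/((-271)**2) = -328*I*sqrt(4387)/11449/73441 = -328*I*sqrt(4387)/11449*(1/73441) = -328*I*sqrt(4387)/840826009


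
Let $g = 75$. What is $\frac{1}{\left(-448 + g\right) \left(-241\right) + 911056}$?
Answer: $\frac{1}{1000949} \approx 9.9905 \cdot 10^{-7}$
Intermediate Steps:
$\frac{1}{\left(-448 + g\right) \left(-241\right) + 911056} = \frac{1}{\left(-448 + 75\right) \left(-241\right) + 911056} = \frac{1}{\left(-373\right) \left(-241\right) + 911056} = \frac{1}{89893 + 911056} = \frac{1}{1000949}$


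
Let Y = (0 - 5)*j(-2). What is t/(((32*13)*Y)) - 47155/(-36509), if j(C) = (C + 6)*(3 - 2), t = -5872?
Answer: 37919403/18984680 ≈ 1.9974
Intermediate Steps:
j(C) = 6 + C (j(C) = (6 + C)*1 = 6 + C)
Y = -20 (Y = (0 - 5)*(6 - 2) = -5*4 = -20)
t/(((32*13)*Y)) - 47155/(-36509) = -5872/((32*13)*(-20)) - 47155/(-36509) = -5872/(416*(-20)) - 47155*(-1/36509) = -5872/(-8320) + 47155/36509 = -5872*(-1/8320) + 47155/36509 = 367/520 + 47155/36509 = 37919403/18984680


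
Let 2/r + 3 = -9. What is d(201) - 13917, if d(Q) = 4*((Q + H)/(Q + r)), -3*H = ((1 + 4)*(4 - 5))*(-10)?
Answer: -16765561/1205 ≈ -13913.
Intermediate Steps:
r = -1/6 (r = 2/(-3 - 9) = 2/(-12) = 2*(-1/12) = -1/6 ≈ -0.16667)
H = -50/3 (H = -(1 + 4)*(4 - 5)*(-10)/3 = -5*(-1)*(-10)/3 = -(-5)*(-10)/3 = -1/3*50 = -50/3 ≈ -16.667)
d(Q) = 4*(-50/3 + Q)/(-1/6 + Q) (d(Q) = 4*((Q - 50/3)/(Q - 1/6)) = 4*((-50/3 + Q)/(-1/6 + Q)) = 4*(-50/3 + Q)/(-1/6 + Q))
d(201) - 13917 = 8*(-50 + 3*201)/(-1 + 6*201) - 13917 = 8*(-50 + 603)/(-1 + 1206) - 13917 = 8*553/1205 - 13917 = 8*(1/1205)*553 - 13917 = 4424/1205 - 13917 = -16765561/1205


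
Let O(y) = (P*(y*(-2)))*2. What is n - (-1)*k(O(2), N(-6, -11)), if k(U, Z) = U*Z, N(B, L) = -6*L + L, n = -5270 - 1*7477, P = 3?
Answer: -14067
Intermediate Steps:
n = -12747 (n = -5270 - 7477 = -12747)
N(B, L) = -5*L
O(y) = -12*y (O(y) = (3*(y*(-2)))*2 = (3*(-2*y))*2 = -6*y*2 = -12*y)
n - (-1)*k(O(2), N(-6, -11)) = -12747 - (-1)*(-12*2)*(-5*(-11)) = -12747 - (-1)*(-24*55) = -12747 - (-1)*(-1320) = -12747 - 1*1320 = -12747 - 1320 = -14067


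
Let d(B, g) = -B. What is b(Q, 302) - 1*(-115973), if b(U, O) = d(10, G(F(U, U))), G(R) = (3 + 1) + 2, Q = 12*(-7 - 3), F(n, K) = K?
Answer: 115963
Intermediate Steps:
Q = -120 (Q = 12*(-10) = -120)
G(R) = 6 (G(R) = 4 + 2 = 6)
b(U, O) = -10 (b(U, O) = -1*10 = -10)
b(Q, 302) - 1*(-115973) = -10 - 1*(-115973) = -10 + 115973 = 115963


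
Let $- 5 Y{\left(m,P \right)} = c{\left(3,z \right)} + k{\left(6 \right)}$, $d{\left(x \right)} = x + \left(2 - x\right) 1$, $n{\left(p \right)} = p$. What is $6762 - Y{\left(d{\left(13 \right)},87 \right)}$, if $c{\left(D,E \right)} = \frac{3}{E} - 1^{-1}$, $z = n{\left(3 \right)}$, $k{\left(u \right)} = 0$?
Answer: $6762$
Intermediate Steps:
$z = 3$
$d{\left(x \right)} = 2$ ($d{\left(x \right)} = x - \left(-2 + x\right) = 2$)
$c{\left(D,E \right)} = -1 + \frac{3}{E}$ ($c{\left(D,E \right)} = \frac{3}{E} - 1 = -1 + \frac{3}{E}$)
$Y{\left(m,P \right)} = 0$ ($Y{\left(m,P \right)} = - \frac{\frac{3 - 3}{3} + 0}{5} = - \frac{\frac{1}{3} \cdot 0 + 0}{5} = - \frac{0 + 0}{5} = \left(- \frac{1}{5}\right) 0 = 0$)
$6762 - Y{\left(d{\left(13 \right)},87 \right)} = 6762 - 0 = 6762 + 0 = 6762$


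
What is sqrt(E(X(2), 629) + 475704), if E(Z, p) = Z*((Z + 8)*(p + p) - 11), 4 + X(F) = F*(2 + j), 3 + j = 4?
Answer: sqrt(500842) ≈ 707.70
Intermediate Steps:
j = 1 (j = -3 + 4 = 1)
X(F) = -4 + 3*F (X(F) = -4 + F*(2 + 1) = -4 + F*3 = -4 + 3*F)
E(Z, p) = Z*(-11 + 2*p*(8 + Z)) (E(Z, p) = Z*((8 + Z)*(2*p) - 11) = Z*(2*p*(8 + Z) - 11) = Z*(-11 + 2*p*(8 + Z)))
sqrt(E(X(2), 629) + 475704) = sqrt((-4 + 3*2)*(-11 + 16*629 + 2*(-4 + 3*2)*629) + 475704) = sqrt((-4 + 6)*(-11 + 10064 + 2*(-4 + 6)*629) + 475704) = sqrt(2*(-11 + 10064 + 2*2*629) + 475704) = sqrt(2*(-11 + 10064 + 2516) + 475704) = sqrt(2*12569 + 475704) = sqrt(25138 + 475704) = sqrt(500842)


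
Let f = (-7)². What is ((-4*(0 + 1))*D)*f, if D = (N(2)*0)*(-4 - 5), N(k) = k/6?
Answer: 0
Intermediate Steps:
N(k) = k/6 (N(k) = k*(⅙) = k/6)
f = 49
D = 0 (D = (((⅙)*2)*0)*(-4 - 5) = ((⅓)*0)*(-9) = 0*(-9) = 0)
((-4*(0 + 1))*D)*f = (-4*(0 + 1)*0)*49 = (-4*1*0)*49 = -4*0*49 = 0*49 = 0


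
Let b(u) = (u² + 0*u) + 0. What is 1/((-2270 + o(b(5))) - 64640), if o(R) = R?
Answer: -1/66885 ≈ -1.4951e-5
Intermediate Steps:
b(u) = u² (b(u) = (u² + 0) + 0 = u² + 0 = u²)
1/((-2270 + o(b(5))) - 64640) = 1/((-2270 + 5²) - 64640) = 1/((-2270 + 25) - 64640) = 1/(-2245 - 64640) = 1/(-66885) = -1/66885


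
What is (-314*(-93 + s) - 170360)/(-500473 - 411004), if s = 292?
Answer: 232846/911477 ≈ 0.25546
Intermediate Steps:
(-314*(-93 + s) - 170360)/(-500473 - 411004) = (-314*(-93 + 292) - 170360)/(-500473 - 411004) = (-314*199 - 170360)/(-911477) = (-62486 - 170360)*(-1/911477) = -232846*(-1/911477) = 232846/911477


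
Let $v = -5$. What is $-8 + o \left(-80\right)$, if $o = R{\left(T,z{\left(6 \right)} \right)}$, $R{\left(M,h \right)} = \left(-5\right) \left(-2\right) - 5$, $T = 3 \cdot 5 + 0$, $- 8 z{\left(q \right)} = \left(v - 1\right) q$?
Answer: $-408$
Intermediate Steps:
$z{\left(q \right)} = \frac{3 q}{4}$ ($z{\left(q \right)} = - \frac{\left(-5 - 1\right) q}{8} = - \frac{\left(-6\right) q}{8} = \frac{3 q}{4}$)
$T = 15$ ($T = 15 + 0 = 15$)
$R{\left(M,h \right)} = 5$ ($R{\left(M,h \right)} = 10 - 5 = 5$)
$o = 5$
$-8 + o \left(-80\right) = -8 + 5 \left(-80\right) = -8 - 400 = -408$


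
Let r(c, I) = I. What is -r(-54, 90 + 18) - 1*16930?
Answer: -17038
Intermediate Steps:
-r(-54, 90 + 18) - 1*16930 = -(90 + 18) - 1*16930 = -1*108 - 16930 = -108 - 16930 = -17038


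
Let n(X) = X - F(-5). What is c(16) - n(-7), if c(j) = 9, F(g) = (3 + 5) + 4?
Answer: 28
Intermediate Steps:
F(g) = 12 (F(g) = 8 + 4 = 12)
n(X) = -12 + X (n(X) = X - 1*12 = X - 12 = -12 + X)
c(16) - n(-7) = 9 - (-12 - 7) = 9 - 1*(-19) = 9 + 19 = 28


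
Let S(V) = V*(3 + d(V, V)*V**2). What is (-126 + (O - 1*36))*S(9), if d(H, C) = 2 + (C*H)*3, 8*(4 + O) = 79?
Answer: -27888921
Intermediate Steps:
O = 47/8 (O = -4 + (1/8)*79 = -4 + 79/8 = 47/8 ≈ 5.8750)
d(H, C) = 2 + 3*C*H
S(V) = V*(3 + V**2*(2 + 3*V**2)) (S(V) = V*(3 + (2 + 3*V*V)*V**2) = V*(3 + (2 + 3*V**2)*V**2) = V*(3 + V**2*(2 + 3*V**2)))
(-126 + (O - 1*36))*S(9) = (-126 + (47/8 - 1*36))*(9*(3 + 9**2*(2 + 3*9**2))) = (-126 + (47/8 - 36))*(9*(3 + 81*(2 + 3*81))) = (-126 - 241/8)*(9*(3 + 81*(2 + 243))) = -11241*(3 + 81*245)/8 = -11241*(3 + 19845)/8 = -11241*19848/8 = -1249/8*178632 = -27888921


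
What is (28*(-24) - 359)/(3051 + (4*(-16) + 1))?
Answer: -1031/2988 ≈ -0.34505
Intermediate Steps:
(28*(-24) - 359)/(3051 + (4*(-16) + 1)) = (-672 - 359)/(3051 + (-64 + 1)) = -1031/(3051 - 63) = -1031/2988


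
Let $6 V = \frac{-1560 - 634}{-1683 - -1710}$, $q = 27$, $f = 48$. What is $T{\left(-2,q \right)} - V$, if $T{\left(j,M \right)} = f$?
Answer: $\frac{4985}{81} \approx 61.543$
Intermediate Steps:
$T{\left(j,M \right)} = 48$
$V = - \frac{1097}{81}$ ($V = \frac{\left(-1560 - 634\right) \frac{1}{-1683 - -1710}}{6} = \frac{\left(-2194\right) \frac{1}{-1683 + 1710}}{6} = \frac{\left(-2194\right) \frac{1}{27}}{6} = \frac{1}{6} \left(- \frac{2194}{27}\right) = - \frac{1097}{81} \approx -13.543$)
$T{\left(-2,q \right)} - V = 48 - - \frac{1097}{81} = 48 + \frac{1097}{81} = \frac{4985}{81}$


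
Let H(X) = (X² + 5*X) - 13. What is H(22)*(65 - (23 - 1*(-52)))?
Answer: -5810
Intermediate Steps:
H(X) = -13 + X² + 5*X
H(22)*(65 - (23 - 1*(-52))) = (-13 + 22² + 5*22)*(65 - (23 - 1*(-52))) = (-13 + 484 + 110)*(65 - (23 + 52)) = 581*(65 - 1*75) = 581*(65 - 75) = 581*(-10) = -5810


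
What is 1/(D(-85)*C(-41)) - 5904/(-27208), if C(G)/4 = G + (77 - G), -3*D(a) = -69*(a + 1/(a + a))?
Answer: 37774567111/174081688242 ≈ 0.21699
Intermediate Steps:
D(a) = 23*a + 23/(2*a) (D(a) = -(-23)*(a + 1/(a + a)) = -(-23)*(a + 1/(2*a)) = -(-69*a - 69/(2*a))/3 = 23*a + 23/(2*a))
C(G) = 308 (C(G) = 4*(G + (77 - G)) = 4*77 = 308)
1/(D(-85)*C(-41)) - 5904/(-27208) = 1/((23*(-85) + (23/2)/(-85))*308) - 5904/(-27208) = (1/308)/(-1955 + (23/2)*(-1/85)) - 5904*(-1/27208) = (1/308)/(-1955 - 23/170) + 738/3401 = (1/308)/(-332373/170) + 738/3401 = -170/332373*1/308 + 738/3401 = -85/51185442 + 738/3401 = 37774567111/174081688242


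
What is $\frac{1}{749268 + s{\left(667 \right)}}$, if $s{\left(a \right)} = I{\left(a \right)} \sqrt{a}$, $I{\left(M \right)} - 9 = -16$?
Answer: $\frac{749268}{561402503141} + \frac{7 \sqrt{667}}{561402503141} \approx 1.335 \cdot 10^{-6}$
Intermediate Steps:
$I{\left(M \right)} = -7$ ($I{\left(M \right)} = 9 - 16 = -7$)
$s{\left(a \right)} = - 7 \sqrt{a}$
$\frac{1}{749268 + s{\left(667 \right)}} = \frac{1}{749268 - 7 \sqrt{667}}$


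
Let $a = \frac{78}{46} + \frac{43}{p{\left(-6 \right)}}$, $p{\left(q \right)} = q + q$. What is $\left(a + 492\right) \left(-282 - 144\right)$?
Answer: $- \frac{9604241}{46} \approx -2.0879 \cdot 10^{5}$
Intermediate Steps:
$p{\left(q \right)} = 2 q$
$a = - \frac{521}{276}$ ($a = \frac{78}{46} + \frac{43}{2 \left(-6\right)} = 78 \cdot \frac{1}{46} + \frac{43}{-12} = \frac{39}{23} + 43 \left(- \frac{1}{12}\right) = \frac{39}{23} - \frac{43}{12} = - \frac{521}{276} \approx -1.8877$)
$\left(a + 492\right) \left(-282 - 144\right) = \left(- \frac{521}{276} + 492\right) \left(-282 - 144\right) = \frac{135271 \left(-282 + \left(-221 + 77\right)\right)}{276} = \frac{135271 \left(-282 - 144\right)}{276} = \frac{135271}{276} \left(-426\right) = - \frac{9604241}{46}$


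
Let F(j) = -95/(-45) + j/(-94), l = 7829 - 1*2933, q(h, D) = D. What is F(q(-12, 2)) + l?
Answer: 2071892/423 ≈ 4898.1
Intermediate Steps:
l = 4896 (l = 7829 - 2933 = 4896)
F(j) = 19/9 - j/94 (F(j) = -95*(-1/45) + j*(-1/94) = 19/9 - j/94)
F(q(-12, 2)) + l = (19/9 - 1/94*2) + 4896 = (19/9 - 1/47) + 4896 = 884/423 + 4896 = 2071892/423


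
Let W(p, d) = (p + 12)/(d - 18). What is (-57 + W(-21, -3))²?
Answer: 156816/49 ≈ 3200.3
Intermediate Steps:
W(p, d) = (12 + p)/(-18 + d)
(-57 + W(-21, -3))² = (-57 + (12 - 21)/(-18 - 3))² = (-57 - 9/(-21))² = (-57 - 1/21*(-9))² = (-57 + 3/7)² = (-396/7)² = 156816/49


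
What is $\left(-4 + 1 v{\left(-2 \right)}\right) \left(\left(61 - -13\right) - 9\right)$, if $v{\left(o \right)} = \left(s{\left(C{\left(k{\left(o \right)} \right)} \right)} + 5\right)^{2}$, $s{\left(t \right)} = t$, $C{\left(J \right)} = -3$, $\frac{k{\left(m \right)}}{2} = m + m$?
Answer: $0$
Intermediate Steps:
$k{\left(m \right)} = 4 m$ ($k{\left(m \right)} = 2 \left(m + m\right) = 2 \cdot 2 m = 4 m$)
$v{\left(o \right)} = 4$ ($v{\left(o \right)} = \left(-3 + 5\right)^{2} = 2^{2} = 4$)
$\left(-4 + 1 v{\left(-2 \right)}\right) \left(\left(61 - -13\right) - 9\right) = \left(-4 + 1 \cdot 4\right) \left(\left(61 - -13\right) - 9\right) = \left(-4 + 4\right) \left(\left(61 + 13\right) - 9\right) = 0 \left(74 - 9\right) = 0 \cdot 65 = 0$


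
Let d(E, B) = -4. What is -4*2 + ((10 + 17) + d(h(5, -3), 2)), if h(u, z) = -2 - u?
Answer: 15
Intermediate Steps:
-4*2 + ((10 + 17) + d(h(5, -3), 2)) = -4*2 + ((10 + 17) - 4) = -8 + (27 - 4) = -8 + 23 = 15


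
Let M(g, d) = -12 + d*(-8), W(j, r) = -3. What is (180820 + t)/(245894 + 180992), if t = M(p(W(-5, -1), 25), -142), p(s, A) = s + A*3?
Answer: 90972/213443 ≈ 0.42621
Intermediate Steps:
p(s, A) = s + 3*A
M(g, d) = -12 - 8*d
t = 1124 (t = -12 - 8*(-142) = -12 + 1136 = 1124)
(180820 + t)/(245894 + 180992) = (180820 + 1124)/(245894 + 180992) = 181944/426886 = 181944*(1/426886) = 90972/213443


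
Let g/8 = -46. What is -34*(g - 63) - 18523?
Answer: -3869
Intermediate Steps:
g = -368 (g = 8*(-46) = -368)
-34*(g - 63) - 18523 = -34*(-368 - 63) - 18523 = -34*(-431) - 18523 = 14654 - 18523 = -3869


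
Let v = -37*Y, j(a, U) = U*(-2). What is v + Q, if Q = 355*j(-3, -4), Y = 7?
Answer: 2581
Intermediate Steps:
j(a, U) = -2*U
v = -259 (v = -37*7 = -259)
Q = 2840 (Q = 355*(-2*(-4)) = 355*8 = 2840)
v + Q = -259 + 2840 = 2581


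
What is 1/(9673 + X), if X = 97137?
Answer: 1/106810 ≈ 9.3624e-6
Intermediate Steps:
1/(9673 + X) = 1/(9673 + 97137) = 1/106810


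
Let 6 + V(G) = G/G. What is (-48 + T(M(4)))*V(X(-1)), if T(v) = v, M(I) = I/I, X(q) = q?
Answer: 235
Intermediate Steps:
M(I) = 1
V(G) = -5 (V(G) = -6 + G/G = -6 + 1 = -5)
(-48 + T(M(4)))*V(X(-1)) = (-48 + 1)*(-5) = -47*(-5) = 235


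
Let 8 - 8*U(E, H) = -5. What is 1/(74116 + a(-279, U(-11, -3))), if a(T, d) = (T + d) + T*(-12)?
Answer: 8/617493 ≈ 1.2956e-5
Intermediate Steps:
U(E, H) = 13/8 (U(E, H) = 1 - 1/8*(-5) = 1 + 5/8 = 13/8)
a(T, d) = d - 11*T (a(T, d) = (T + d) - 12*T = d - 11*T)
1/(74116 + a(-279, U(-11, -3))) = 1/(74116 + (13/8 - 11*(-279))) = 1/(74116 + (13/8 + 3069)) = 1/(74116 + 24565/8) = 1/(617493/8) = 8/617493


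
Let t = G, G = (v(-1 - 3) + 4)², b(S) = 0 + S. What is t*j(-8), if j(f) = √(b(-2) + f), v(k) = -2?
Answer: 4*I*√10 ≈ 12.649*I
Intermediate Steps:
b(S) = S
G = 4 (G = (-2 + 4)² = 2² = 4)
j(f) = √(-2 + f)
t = 4
t*j(-8) = 4*√(-2 - 8) = 4*√(-10) = 4*(I*√10) = 4*I*√10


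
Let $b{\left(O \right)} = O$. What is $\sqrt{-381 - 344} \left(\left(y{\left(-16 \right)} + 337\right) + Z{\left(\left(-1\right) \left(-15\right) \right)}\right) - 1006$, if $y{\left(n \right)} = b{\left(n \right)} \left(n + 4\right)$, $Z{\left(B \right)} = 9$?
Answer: $-1006 + 2690 i \sqrt{29} \approx -1006.0 + 14486.0 i$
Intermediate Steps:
$y{\left(n \right)} = n \left(4 + n\right)$ ($y{\left(n \right)} = n \left(n + 4\right) = n \left(4 + n\right)$)
$\sqrt{-381 - 344} \left(\left(y{\left(-16 \right)} + 337\right) + Z{\left(\left(-1\right) \left(-15\right) \right)}\right) - 1006 = \sqrt{-381 - 344} \left(\left(- 16 \left(4 - 16\right) + 337\right) + 9\right) - 1006 = \sqrt{-725} \left(\left(\left(-16\right) \left(-12\right) + 337\right) + 9\right) - 1006 = 5 i \sqrt{29} \left(\left(192 + 337\right) + 9\right) - 1006 = 5 i \sqrt{29} \left(529 + 9\right) - 1006 = 5 i \sqrt{29} \cdot 538 - 1006 = 2690 i \sqrt{29} - 1006 = -1006 + 2690 i \sqrt{29}$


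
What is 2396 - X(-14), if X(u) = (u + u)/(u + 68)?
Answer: 64706/27 ≈ 2396.5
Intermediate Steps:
X(u) = 2*u/(68 + u) (X(u) = (2*u)/(68 + u) = 2*u/(68 + u))
2396 - X(-14) = 2396 - 2*(-14)/(68 - 14) = 2396 - 2*(-14)/54 = 2396 - 1*(-14/27) = 2396 + 14/27 = 64706/27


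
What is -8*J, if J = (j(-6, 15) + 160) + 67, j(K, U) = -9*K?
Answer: -2248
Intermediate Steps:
J = 281 (J = (-9*(-6) + 160) + 67 = (54 + 160) + 67 = 214 + 67 = 281)
-8*J = -8*281 = -2248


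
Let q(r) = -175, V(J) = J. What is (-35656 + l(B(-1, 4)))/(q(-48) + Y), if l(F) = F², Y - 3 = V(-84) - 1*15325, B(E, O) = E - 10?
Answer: 35535/15581 ≈ 2.2807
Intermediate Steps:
B(E, O) = -10 + E
Y = -15406 (Y = 3 + (-84 - 1*15325) = 3 + (-84 - 15325) = 3 - 15409 = -15406)
(-35656 + l(B(-1, 4)))/(q(-48) + Y) = (-35656 + (-10 - 1)²)/(-175 - 15406) = (-35656 + (-11)²)/(-15581) = (-35656 + 121)*(-1/15581) = -35535*(-1/15581) = 35535/15581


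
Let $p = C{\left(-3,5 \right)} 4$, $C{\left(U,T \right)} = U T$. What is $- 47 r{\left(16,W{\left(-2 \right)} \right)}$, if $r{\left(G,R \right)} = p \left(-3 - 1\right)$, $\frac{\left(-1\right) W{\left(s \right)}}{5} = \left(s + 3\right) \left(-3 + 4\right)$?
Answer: $-11280$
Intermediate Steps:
$C{\left(U,T \right)} = T U$
$W{\left(s \right)} = -15 - 5 s$ ($W{\left(s \right)} = - 5 \left(s + 3\right) \left(-3 + 4\right) = - 5 \left(3 + s\right) 1 = - 5 \left(3 + s\right) = -15 - 5 s$)
$p = -60$ ($p = 5 \left(-3\right) 4 = \left(-15\right) 4 = -60$)
$r{\left(G,R \right)} = 240$ ($r{\left(G,R \right)} = - 60 \left(-3 - 1\right) = \left(-60\right) \left(-4\right) = 240$)
$- 47 r{\left(16,W{\left(-2 \right)} \right)} = \left(-47\right) 240 = -11280$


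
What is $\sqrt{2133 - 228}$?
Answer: $\sqrt{1905} \approx 43.646$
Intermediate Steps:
$\sqrt{2133 - 228} = \sqrt{1905}$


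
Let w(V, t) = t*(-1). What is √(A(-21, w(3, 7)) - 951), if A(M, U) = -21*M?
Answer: I*√510 ≈ 22.583*I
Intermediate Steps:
w(V, t) = -t
√(A(-21, w(3, 7)) - 951) = √(-21*(-21) - 951) = √(441 - 951) = √(-510) = I*√510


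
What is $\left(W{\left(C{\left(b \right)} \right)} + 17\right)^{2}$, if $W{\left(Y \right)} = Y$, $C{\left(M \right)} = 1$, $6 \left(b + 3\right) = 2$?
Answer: $324$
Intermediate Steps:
$b = - \frac{8}{3}$ ($b = -3 + \frac{1}{6} \cdot 2 = -3 + \frac{1}{3} = - \frac{8}{3} \approx -2.6667$)
$\left(W{\left(C{\left(b \right)} \right)} + 17\right)^{2} = \left(1 + 17\right)^{2} = 18^{2} = 324$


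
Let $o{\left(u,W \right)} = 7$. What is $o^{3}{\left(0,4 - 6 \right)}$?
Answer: $343$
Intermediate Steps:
$o^{3}{\left(0,4 - 6 \right)} = 7^{3} = 343$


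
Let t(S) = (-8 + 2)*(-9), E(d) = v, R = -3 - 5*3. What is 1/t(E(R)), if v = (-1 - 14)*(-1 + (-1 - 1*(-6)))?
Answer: 1/54 ≈ 0.018519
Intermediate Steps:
v = -60 (v = -15*(-1 + (-1 + 6)) = -15*(-1 + 5) = -15*4 = -60)
R = -18 (R = -3 - 15 = -18)
E(d) = -60
t(S) = 54 (t(S) = -6*(-9) = 54)
1/t(E(R)) = 1/54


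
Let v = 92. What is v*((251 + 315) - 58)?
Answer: 46736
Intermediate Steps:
v*((251 + 315) - 58) = 92*((251 + 315) - 58) = 92*(566 - 58) = 92*508 = 46736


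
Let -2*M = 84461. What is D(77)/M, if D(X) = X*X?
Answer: -11858/84461 ≈ -0.14040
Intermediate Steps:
M = -84461/2 (M = -½*84461 = -84461/2 ≈ -42231.)
D(X) = X²
D(77)/M = 77²/(-84461/2) = 5929*(-2/84461) = -11858/84461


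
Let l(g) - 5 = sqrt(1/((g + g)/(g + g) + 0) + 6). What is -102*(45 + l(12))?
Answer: -5100 - 102*sqrt(7) ≈ -5369.9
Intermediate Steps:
l(g) = 5 + sqrt(7) (l(g) = 5 + sqrt(1/((g + g)/(g + g) + 0) + 6) = 5 + sqrt(1/((2*g)/((2*g)) + 0) + 6) = 5 + sqrt(1/((2*g)*(1/(2*g)) + 0) + 6) = 5 + sqrt(1/(1 + 0) + 6) = 5 + sqrt(1/1 + 6) = 5 + sqrt(1 + 6) = 5 + sqrt(7))
-102*(45 + l(12)) = -102*(45 + (5 + sqrt(7))) = -102*(50 + sqrt(7)) = -5100 - 102*sqrt(7)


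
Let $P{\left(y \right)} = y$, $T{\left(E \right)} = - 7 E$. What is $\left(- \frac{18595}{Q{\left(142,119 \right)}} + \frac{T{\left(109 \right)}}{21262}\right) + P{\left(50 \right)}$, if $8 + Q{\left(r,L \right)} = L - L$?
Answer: $\frac{201932793}{85048} \approx 2374.3$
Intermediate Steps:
$Q{\left(r,L \right)} = -8$ ($Q{\left(r,L \right)} = -8 + \left(L - L\right) = -8 + 0 = -8$)
$\left(- \frac{18595}{Q{\left(142,119 \right)}} + \frac{T{\left(109 \right)}}{21262}\right) + P{\left(50 \right)} = \left(- \frac{18595}{-8} + \frac{\left(-7\right) 109}{21262}\right) + 50 = \left(\left(-18595\right) \left(- \frac{1}{8}\right) - \frac{763}{21262}\right) + 50 = \left(\frac{18595}{8} - \frac{763}{21262}\right) + 50 = \frac{197680393}{85048} + 50 = \frac{201932793}{85048}$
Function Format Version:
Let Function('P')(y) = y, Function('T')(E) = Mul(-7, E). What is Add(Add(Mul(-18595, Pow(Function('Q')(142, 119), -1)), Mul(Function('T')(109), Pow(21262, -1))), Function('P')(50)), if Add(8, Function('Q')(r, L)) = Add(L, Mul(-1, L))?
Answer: Rational(201932793, 85048) ≈ 2374.3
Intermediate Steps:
Function('Q')(r, L) = -8 (Function('Q')(r, L) = Add(-8, Add(L, Mul(-1, L))) = Add(-8, 0) = -8)
Add(Add(Mul(-18595, Pow(Function('Q')(142, 119), -1)), Mul(Function('T')(109), Pow(21262, -1))), Function('P')(50)) = Add(Add(Mul(-18595, Pow(-8, -1)), Mul(Mul(-7, 109), Pow(21262, -1))), 50) = Add(Add(Mul(-18595, Rational(-1, 8)), Mul(-763, Rational(1, 21262))), 50) = Add(Add(Rational(18595, 8), Rational(-763, 21262)), 50) = Add(Rational(197680393, 85048), 50) = Rational(201932793, 85048)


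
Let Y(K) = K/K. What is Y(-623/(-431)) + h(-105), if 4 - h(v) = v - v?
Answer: 5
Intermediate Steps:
Y(K) = 1
h(v) = 4 (h(v) = 4 - (v - v) = 4 - 1*0 = 4 + 0 = 4)
Y(-623/(-431)) + h(-105) = 1 + 4 = 5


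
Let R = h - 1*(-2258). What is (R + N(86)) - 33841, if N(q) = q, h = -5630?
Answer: -37127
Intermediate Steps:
R = -3372 (R = -5630 - 1*(-2258) = -5630 + 2258 = -3372)
(R + N(86)) - 33841 = (-3372 + 86) - 33841 = -3286 - 33841 = -37127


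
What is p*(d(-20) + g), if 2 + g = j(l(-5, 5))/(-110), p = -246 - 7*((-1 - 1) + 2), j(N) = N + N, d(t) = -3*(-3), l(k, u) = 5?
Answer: -18696/11 ≈ -1699.6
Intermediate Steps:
d(t) = 9
j(N) = 2*N
p = -246 (p = -246 - 7*(-2 + 2) = -246 - 7*0 = -246 - 1*0 = -246 + 0 = -246)
g = -23/11 (g = -2 + (2*5)/(-110) = -2 + 10*(-1/110) = -2 - 1/11 = -23/11 ≈ -2.0909)
p*(d(-20) + g) = -246*(9 - 23/11) = -246*76/11 = -18696/11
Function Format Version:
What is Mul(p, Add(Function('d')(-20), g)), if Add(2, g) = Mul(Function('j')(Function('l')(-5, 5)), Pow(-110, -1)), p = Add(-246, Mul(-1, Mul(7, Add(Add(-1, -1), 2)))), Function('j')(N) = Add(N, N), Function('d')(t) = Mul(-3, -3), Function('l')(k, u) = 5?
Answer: Rational(-18696, 11) ≈ -1699.6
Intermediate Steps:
Function('d')(t) = 9
Function('j')(N) = Mul(2, N)
p = -246 (p = Add(-246, Mul(-1, Mul(7, Add(-2, 2)))) = Add(-246, Mul(-1, Mul(7, 0))) = Add(-246, Mul(-1, 0)) = Add(-246, 0) = -246)
g = Rational(-23, 11) (g = Add(-2, Mul(Mul(2, 5), Pow(-110, -1))) = Add(-2, Mul(10, Rational(-1, 110))) = Add(-2, Rational(-1, 11)) = Rational(-23, 11) ≈ -2.0909)
Mul(p, Add(Function('d')(-20), g)) = Mul(-246, Add(9, Rational(-23, 11))) = Mul(-246, Rational(76, 11)) = Rational(-18696, 11)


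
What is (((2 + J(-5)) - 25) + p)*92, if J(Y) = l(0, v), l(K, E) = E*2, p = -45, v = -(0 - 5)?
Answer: -5336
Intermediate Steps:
v = 5 (v = -1*(-5) = 5)
l(K, E) = 2*E
J(Y) = 10 (J(Y) = 2*5 = 10)
(((2 + J(-5)) - 25) + p)*92 = (((2 + 10) - 25) - 45)*92 = ((12 - 25) - 45)*92 = (-13 - 45)*92 = -58*92 = -5336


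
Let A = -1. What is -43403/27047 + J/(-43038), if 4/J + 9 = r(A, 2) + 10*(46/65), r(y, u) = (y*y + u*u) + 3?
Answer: -73785846625/45979927047 ≈ -1.6047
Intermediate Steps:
r(y, u) = 3 + u² + y² (r(y, u) = (y² + u²) + 3 = (u² + y²) + 3 = 3 + u² + y²)
J = 52/79 (J = 4/(-9 + ((3 + 2² + (-1)²) + 10*(46/65))) = 4/(-9 + ((3 + 4 + 1) + 10*(46*(1/65)))) = 4/(-9 + (8 + 10*(46/65))) = 4/(-9 + (8 + 92/13)) = 4/(-9 + 196/13) = 4/(79/13) = 4*(13/79) = 52/79 ≈ 0.65823)
-43403/27047 + J/(-43038) = -43403/27047 + (52/79)/(-43038) = -43403*1/27047 + (52/79)*(-1/43038) = -43403/27047 - 26/1700001 = -73785846625/45979927047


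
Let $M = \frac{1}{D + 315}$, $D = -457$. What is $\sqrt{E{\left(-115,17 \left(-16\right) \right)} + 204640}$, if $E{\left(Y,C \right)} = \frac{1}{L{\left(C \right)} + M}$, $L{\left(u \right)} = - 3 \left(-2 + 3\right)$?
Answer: $\frac{\sqrt{37311745926}}{427} \approx 452.37$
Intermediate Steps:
$L{\left(u \right)} = -3$ ($L{\left(u \right)} = \left(-3\right) 1 = -3$)
$M = - \frac{1}{142}$ ($M = \frac{1}{-457 + 315} = \frac{1}{-142} = - \frac{1}{142} \approx -0.0070423$)
$E{\left(Y,C \right)} = - \frac{142}{427}$ ($E{\left(Y,C \right)} = \frac{1}{-3 - \frac{1}{142}} = \frac{1}{- \frac{427}{142}} = - \frac{142}{427}$)
$\sqrt{E{\left(-115,17 \left(-16\right) \right)} + 204640} = \sqrt{- \frac{142}{427} + 204640} = \sqrt{\frac{87381138}{427}} = \frac{\sqrt{37311745926}}{427}$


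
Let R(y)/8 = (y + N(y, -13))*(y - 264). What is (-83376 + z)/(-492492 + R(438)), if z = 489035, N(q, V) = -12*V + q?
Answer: 405659/944052 ≈ 0.42970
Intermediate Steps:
N(q, V) = q - 12*V
R(y) = 8*(-264 + y)*(156 + 2*y) (R(y) = 8*((y + (y - 12*(-13)))*(y - 264)) = 8*((y + (y + 156))*(-264 + y)) = 8*((y + (156 + y))*(-264 + y)) = 8*((156 + 2*y)*(-264 + y)) = 8*((-264 + y)*(156 + 2*y)) = 8*(-264 + y)*(156 + 2*y))
(-83376 + z)/(-492492 + R(438)) = (-83376 + 489035)/(-492492 + (-329472 - 2976*438 + 16*438**2)) = 405659/(-492492 + (-329472 - 1303488 + 16*191844)) = 405659/(-492492 + (-329472 - 1303488 + 3069504)) = 405659/(-492492 + 1436544) = 405659/944052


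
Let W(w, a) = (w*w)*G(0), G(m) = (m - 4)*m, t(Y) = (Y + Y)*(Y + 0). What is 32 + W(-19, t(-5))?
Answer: 32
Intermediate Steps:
t(Y) = 2*Y² (t(Y) = (2*Y)*Y = 2*Y²)
G(m) = m*(-4 + m) (G(m) = (-4 + m)*m = m*(-4 + m))
W(w, a) = 0 (W(w, a) = (w*w)*(0*(-4 + 0)) = w²*(0*(-4)) = w²*0 = 0)
32 + W(-19, t(-5)) = 32 + 0 = 32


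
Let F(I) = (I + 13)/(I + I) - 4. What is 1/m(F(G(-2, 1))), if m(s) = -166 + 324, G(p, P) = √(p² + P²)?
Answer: 1/158 ≈ 0.0063291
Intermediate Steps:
G(p, P) = √(P² + p²)
F(I) = -4 + (13 + I)/(2*I) (F(I) = (13 + I)/((2*I)) - 4 = (13 + I)*(1/(2*I)) - 4 = (13 + I)/(2*I) - 4 = -4 + (13 + I)/(2*I))
m(s) = 158
1/m(F(G(-2, 1))) = 1/158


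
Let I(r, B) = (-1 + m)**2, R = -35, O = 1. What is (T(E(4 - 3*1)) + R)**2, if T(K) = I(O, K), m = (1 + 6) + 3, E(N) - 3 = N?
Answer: 2116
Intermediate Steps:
E(N) = 3 + N
m = 10 (m = 7 + 3 = 10)
I(r, B) = 81 (I(r, B) = (-1 + 10)**2 = 9**2 = 81)
T(K) = 81
(T(E(4 - 3*1)) + R)**2 = (81 - 35)**2 = 46**2 = 2116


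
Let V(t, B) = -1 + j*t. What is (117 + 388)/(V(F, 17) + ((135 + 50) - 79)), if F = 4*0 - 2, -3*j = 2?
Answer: 1515/319 ≈ 4.7492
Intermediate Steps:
j = -⅔ (j = -⅓*2 = -⅔ ≈ -0.66667)
F = -2 (F = 0 - 2 = -2)
V(t, B) = -1 - 2*t/3
(117 + 388)/(V(F, 17) + ((135 + 50) - 79)) = (117 + 388)/((-1 - ⅔*(-2)) + ((135 + 50) - 79)) = 505/((-1 + 4/3) + (185 - 79)) = 505/(⅓ + 106) = 505/(319/3) = 505*(3/319) = 1515/319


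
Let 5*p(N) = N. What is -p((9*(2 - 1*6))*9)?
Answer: 324/5 ≈ 64.800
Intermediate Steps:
p(N) = N/5
-p((9*(2 - 1*6))*9) = -(9*(2 - 1*6))*9/5 = -(9*(2 - 6))*9/5 = -(9*(-4))*9/5 = -(-36*9)/5 = -(-324)/5 = -1*(-324/5) = 324/5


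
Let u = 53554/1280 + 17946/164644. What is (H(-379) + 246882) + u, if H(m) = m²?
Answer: 10288668049377/26343040 ≈ 3.9057e+5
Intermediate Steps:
u = 1105039457/26343040 (u = 53554*(1/1280) + 17946*(1/164644) = 26777/640 + 8973/82322 = 1105039457/26343040 ≈ 41.948)
(H(-379) + 246882) + u = ((-379)² + 246882) + 1105039457/26343040 = (143641 + 246882) + 1105039457/26343040 = 390523 + 1105039457/26343040 = 10288668049377/26343040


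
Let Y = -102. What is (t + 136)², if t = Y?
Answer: 1156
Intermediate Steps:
t = -102
(t + 136)² = (-102 + 136)² = 34² = 1156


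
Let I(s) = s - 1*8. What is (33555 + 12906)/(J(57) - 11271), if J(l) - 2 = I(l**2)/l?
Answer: -2648277/639092 ≈ -4.1438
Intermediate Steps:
I(s) = -8 + s (I(s) = s - 8 = -8 + s)
J(l) = 2 + (-8 + l**2)/l
(33555 + 12906)/(J(57) - 11271) = (33555 + 12906)/((2 + 57 - 8/57) - 11271) = 46461/((2 + 57 - 8*1/57) - 11271) = 46461/((2 + 57 - 8/57) - 11271) = 46461/(3355/57 - 11271) = 46461/(-639092/57) = 46461*(-57/639092) = -2648277/639092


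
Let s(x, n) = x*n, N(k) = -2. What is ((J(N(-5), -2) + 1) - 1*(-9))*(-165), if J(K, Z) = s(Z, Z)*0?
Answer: -1650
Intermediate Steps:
s(x, n) = n*x
J(K, Z) = 0 (J(K, Z) = (Z*Z)*0 = Z**2*0 = 0)
((J(N(-5), -2) + 1) - 1*(-9))*(-165) = ((0 + 1) - 1*(-9))*(-165) = (1 + 9)*(-165) = 10*(-165) = -1650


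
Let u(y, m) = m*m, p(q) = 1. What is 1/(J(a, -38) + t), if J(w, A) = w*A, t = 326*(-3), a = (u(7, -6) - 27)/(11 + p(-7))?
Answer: -2/2013 ≈ -0.00099354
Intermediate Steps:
u(y, m) = m²
a = ¾ (a = ((-6)² - 27)/(11 + 1) = (36 - 27)/12 = 9*(1/12) = ¾ ≈ 0.75000)
t = -978
J(w, A) = A*w
1/(J(a, -38) + t) = 1/(-38*¾ - 978) = 1/(-57/2 - 978) = 1/(-2013/2) = -2/2013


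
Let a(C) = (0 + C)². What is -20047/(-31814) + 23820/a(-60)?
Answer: 6916489/954420 ≈ 7.2468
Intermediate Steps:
a(C) = C²
-20047/(-31814) + 23820/a(-60) = -20047/(-31814) + 23820/((-60)²) = -20047*(-1/31814) + 23820/3600 = 20047/31814 + 23820*(1/3600) = 20047/31814 + 397/60 = 6916489/954420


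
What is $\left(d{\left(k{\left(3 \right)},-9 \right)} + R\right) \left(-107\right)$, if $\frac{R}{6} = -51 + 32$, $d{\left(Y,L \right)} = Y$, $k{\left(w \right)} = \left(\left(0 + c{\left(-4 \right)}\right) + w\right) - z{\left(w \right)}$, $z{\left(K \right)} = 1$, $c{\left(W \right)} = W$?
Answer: $12412$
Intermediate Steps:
$k{\left(w \right)} = -5 + w$ ($k{\left(w \right)} = \left(\left(0 - 4\right) + w\right) - 1 = \left(-4 + w\right) - 1 = -5 + w$)
$R = -114$ ($R = 6 \left(-51 + 32\right) = 6 \left(-19\right) = -114$)
$\left(d{\left(k{\left(3 \right)},-9 \right)} + R\right) \left(-107\right) = \left(\left(-5 + 3\right) - 114\right) \left(-107\right) = \left(-2 - 114\right) \left(-107\right) = \left(-116\right) \left(-107\right) = 12412$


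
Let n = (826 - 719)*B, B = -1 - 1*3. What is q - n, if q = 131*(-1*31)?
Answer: -3633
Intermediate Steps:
B = -4 (B = -1 - 3 = -4)
q = -4061 (q = 131*(-31) = -4061)
n = -428 (n = (826 - 719)*(-4) = 107*(-4) = -428)
q - n = -4061 - 1*(-428) = -4061 + 428 = -3633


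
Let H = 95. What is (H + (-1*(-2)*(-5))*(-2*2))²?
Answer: 18225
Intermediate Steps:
(H + (-1*(-2)*(-5))*(-2*2))² = (95 + (-1*(-2)*(-5))*(-2*2))² = (95 + (2*(-5))*(-4))² = (95 - 10*(-4))² = (95 + 40)² = 135² = 18225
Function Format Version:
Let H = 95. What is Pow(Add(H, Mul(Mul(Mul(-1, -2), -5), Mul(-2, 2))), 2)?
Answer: 18225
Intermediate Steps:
Pow(Add(H, Mul(Mul(Mul(-1, -2), -5), Mul(-2, 2))), 2) = Pow(Add(95, Mul(Mul(Mul(-1, -2), -5), Mul(-2, 2))), 2) = Pow(Add(95, Mul(Mul(2, -5), -4)), 2) = Pow(Add(95, Mul(-10, -4)), 2) = Pow(Add(95, 40), 2) = Pow(135, 2) = 18225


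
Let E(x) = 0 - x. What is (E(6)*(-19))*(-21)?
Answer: -2394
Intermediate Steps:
E(x) = -x
(E(6)*(-19))*(-21) = (-1*6*(-19))*(-21) = -6*(-19)*(-21) = 114*(-21) = -2394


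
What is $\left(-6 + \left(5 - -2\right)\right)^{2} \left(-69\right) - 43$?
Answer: $-112$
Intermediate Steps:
$\left(-6 + \left(5 - -2\right)\right)^{2} \left(-69\right) - 43 = \left(-6 + \left(5 + 2\right)\right)^{2} \left(-69\right) - 43 = \left(-6 + 7\right)^{2} \left(-69\right) - 43 = 1^{2} \left(-69\right) - 43 = 1 \left(-69\right) - 43 = -69 - 43 = -112$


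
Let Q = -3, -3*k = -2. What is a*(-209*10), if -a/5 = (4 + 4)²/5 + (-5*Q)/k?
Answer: 368885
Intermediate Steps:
k = ⅔ (k = -⅓*(-2) = ⅔ ≈ 0.66667)
a = -353/2 (a = -5*((4 + 4)²/5 + (-5*(-3))/(⅔)) = -5*(8²*(⅕) + 15*(3/2)) = -5*(64*(⅕) + 45/2) = -5*(64/5 + 45/2) = -5*353/10 = -353/2 ≈ -176.50)
a*(-209*10) = -(-73777)*10/2 = -353/2*(-2090) = 368885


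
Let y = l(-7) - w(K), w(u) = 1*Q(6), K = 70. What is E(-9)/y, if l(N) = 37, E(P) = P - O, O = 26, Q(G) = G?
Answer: -35/31 ≈ -1.1290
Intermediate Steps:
w(u) = 6 (w(u) = 1*6 = 6)
E(P) = -26 + P (E(P) = P - 1*26 = P - 26 = -26 + P)
y = 31 (y = 37 - 1*6 = 37 - 6 = 31)
E(-9)/y = (-26 - 9)/31 = -35*1/31 = -35/31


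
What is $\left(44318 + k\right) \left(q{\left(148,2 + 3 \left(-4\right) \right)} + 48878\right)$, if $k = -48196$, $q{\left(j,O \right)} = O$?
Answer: $-189510104$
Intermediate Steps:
$\left(44318 + k\right) \left(q{\left(148,2 + 3 \left(-4\right) \right)} + 48878\right) = \left(44318 - 48196\right) \left(\left(2 + 3 \left(-4\right)\right) + 48878\right) = - 3878 \left(\left(2 - 12\right) + 48878\right) = - 3878 \left(-10 + 48878\right) = \left(-3878\right) 48868 = -189510104$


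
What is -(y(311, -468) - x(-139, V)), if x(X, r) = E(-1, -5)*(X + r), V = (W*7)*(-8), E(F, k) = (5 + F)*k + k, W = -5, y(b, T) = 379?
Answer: -3904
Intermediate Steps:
E(F, k) = k + k*(5 + F) (E(F, k) = k*(5 + F) + k = k + k*(5 + F))
V = 280 (V = -5*7*(-8) = -35*(-8) = 280)
x(X, r) = -25*X - 25*r (x(X, r) = (-5*(6 - 1))*(X + r) = (-5*5)*(X + r) = -25*(X + r) = -25*X - 25*r)
-(y(311, -468) - x(-139, V)) = -(379 - (-25*(-139) - 25*280)) = -(379 - (3475 - 7000)) = -(379 - 1*(-3525)) = -(379 + 3525) = -1*3904 = -3904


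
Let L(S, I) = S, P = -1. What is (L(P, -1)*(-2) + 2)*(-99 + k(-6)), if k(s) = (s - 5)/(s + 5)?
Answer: -352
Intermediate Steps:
k(s) = (-5 + s)/(5 + s)
(L(P, -1)*(-2) + 2)*(-99 + k(-6)) = (-1*(-2) + 2)*(-99 + (-5 - 6)/(5 - 6)) = (2 + 2)*(-99 - 11/(-1)) = 4*(-99 - 1*(-11)) = 4*(-99 + 11) = 4*(-88) = -352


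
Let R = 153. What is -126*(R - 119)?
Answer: -4284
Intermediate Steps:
-126*(R - 119) = -126*(153 - 119) = -126*34 = -4284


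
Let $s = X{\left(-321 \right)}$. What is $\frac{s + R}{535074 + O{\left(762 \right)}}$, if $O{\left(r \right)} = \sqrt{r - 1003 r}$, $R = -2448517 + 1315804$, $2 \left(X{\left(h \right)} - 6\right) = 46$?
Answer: $- \frac{3607558087}{1704196125} + \frac{40453 i \sqrt{21209}}{1704196125} \approx -2.1169 + 0.0034569 i$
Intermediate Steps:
$X{\left(h \right)} = 29$ ($X{\left(h \right)} = 6 + \frac{1}{2} \cdot 46 = 6 + 23 = 29$)
$s = 29$
$R = -1132713$
$O{\left(r \right)} = \sqrt{1002} \sqrt{- r}$ ($O{\left(r \right)} = \sqrt{- 1002 r} = \sqrt{1002} \sqrt{- r}$)
$\frac{s + R}{535074 + O{\left(762 \right)}} = \frac{29 - 1132713}{535074 + \sqrt{1002} \sqrt{\left(-1\right) 762}} = - \frac{1132684}{535074 + \sqrt{1002} \sqrt{-762}} = - \frac{1132684}{535074 + \sqrt{1002} i \sqrt{762}} = - \frac{1132684}{535074 + 6 i \sqrt{21209}}$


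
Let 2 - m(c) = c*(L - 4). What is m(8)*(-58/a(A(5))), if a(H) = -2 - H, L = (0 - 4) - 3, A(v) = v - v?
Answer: 2610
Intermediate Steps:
A(v) = 0
L = -7 (L = -4 - 3 = -7)
m(c) = 2 + 11*c (m(c) = 2 - c*(-7 - 4) = 2 - c*(-11) = 2 - (-11)*c = 2 + 11*c)
m(8)*(-58/a(A(5))) = (2 + 11*8)*(-58/(-2 - 1*0)) = (2 + 88)*(-58/(-2 + 0)) = 90*(-58/(-2)) = 90*(-58*(-1/2)) = 90*29 = 2610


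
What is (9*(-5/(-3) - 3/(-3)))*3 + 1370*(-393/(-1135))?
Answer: 124026/227 ≈ 546.37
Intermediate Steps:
(9*(-5/(-3) - 3/(-3)))*3 + 1370*(-393/(-1135)) = (9*(-5*(-⅓) - 3*(-⅓)))*3 + 1370*(-393*(-1/1135)) = (9*(5/3 + 1))*3 + 1370*(393/1135) = (9*(8/3))*3 + 107682/227 = 24*3 + 107682/227 = 72 + 107682/227 = 124026/227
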